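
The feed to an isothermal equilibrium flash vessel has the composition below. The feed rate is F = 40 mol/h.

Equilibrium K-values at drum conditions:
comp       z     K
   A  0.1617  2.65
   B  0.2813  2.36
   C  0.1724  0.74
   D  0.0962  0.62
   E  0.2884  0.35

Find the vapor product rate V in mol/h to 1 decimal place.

Newton–Raphson from ψ = 0.5:
  ψ = 0.5000: g = -0.00046, g' = -0.6205 → ψ = 0.4993
Converged at ψ = 0.4993.
Then V = ψ·F = 0.4993·40 = 20.0 mol/h and L = F − V = 20.0 mol/h.

V = 20.0 mol/h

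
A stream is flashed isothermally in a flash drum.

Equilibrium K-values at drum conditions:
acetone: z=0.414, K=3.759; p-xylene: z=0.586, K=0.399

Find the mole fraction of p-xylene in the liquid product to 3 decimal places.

x_p-xylene = 0.821

Let β = V/F and solve Σ zᵢ(Kᵢ−1)/(1+β(Kᵢ−1)) = 0.
Check two-phase: ΣzᵢKᵢ = 1.790 > 1 and Σzᵢ/Kᵢ = 1.579 > 1, so g(0) = 0.790 > 0 and g(1) = -0.579 < 0.
Newton iteration, β⁰ = 0.61:
  β = 0.610: g = -0.1303, g' = -0.965 → β = 0.475
  β = 0.475: g = 0.0014, g' = -1.005 → β = 0.476
Converged at β = 0.476.
Compositions from xᵢ = zᵢ/(1+β(Kᵢ−1)), yᵢ = Kᵢxᵢ:
  acetone: x = 0.179, y = 0.672
  p-xylene: x = 0.821, y = 0.328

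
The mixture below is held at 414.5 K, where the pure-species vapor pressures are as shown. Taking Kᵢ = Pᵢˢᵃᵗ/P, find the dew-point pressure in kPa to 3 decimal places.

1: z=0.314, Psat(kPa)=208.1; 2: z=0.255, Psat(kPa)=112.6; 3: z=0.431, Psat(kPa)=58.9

Pdew = 90.163 kPa

At the dew point ψ → 1, so Σzᵢ/Kᵢ = 1 with Kᵢ = Pᵢˢᵃᵗ/P ⇒ 1/P = Σzᵢ/Pᵢˢᵃᵗ.
1/P = 0.314/208.1 + 0.255/112.6 + 0.431/58.9 = 0.011091 ⇒ P = 90.163 kPa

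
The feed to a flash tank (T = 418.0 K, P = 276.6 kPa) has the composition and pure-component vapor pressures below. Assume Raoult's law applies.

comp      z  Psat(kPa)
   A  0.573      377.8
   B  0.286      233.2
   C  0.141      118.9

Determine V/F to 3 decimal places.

Raoult's law: Kᵢ = Pᵢˢᵃᵗ/P = Pᵢˢᵃᵗ/276.6.
  K_A = 377.8/276.6 = 1.36587, K_B = 233.2/276.6 = 0.84309, K_C = 118.9/276.6 = 0.42986
Iterate (Newton) starting at V/F = 0.5:
  V/F = 0.500: g = 0.0161, g' = -0.153 → V/F = 0.605
  V/F = 0.605: g = -0.0007, g' = -0.167 → V/F = 0.601
Converged at V/F = 0.601.

V/F = 0.601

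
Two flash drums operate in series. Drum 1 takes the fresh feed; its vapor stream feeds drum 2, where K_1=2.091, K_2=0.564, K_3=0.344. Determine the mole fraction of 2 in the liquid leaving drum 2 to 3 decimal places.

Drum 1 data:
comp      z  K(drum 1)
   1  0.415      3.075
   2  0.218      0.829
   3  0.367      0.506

Drum 1:
Rachford–Rice: g(ψ₁) = Σ zᵢ(Kᵢ−1)/(1+ψ₁(Kᵢ−1)) = 0.
g(0) = ΣzᵢKᵢ − 1 = 0.643 and g(1) = 1 − Σzᵢ/Kᵢ = -0.123, so a root lies in (0, 1).
Newton iteration, ψ₁⁰ = 0.5:
  ψ₁ = 0.500: g = 0.1411, g' = -0.596 → ψ₁ = 0.737
  ψ₁ = 0.737: g = 0.0128, g' = -0.509 → ψ₁ = 0.762
Converged at ψ₁ = 0.762.
Drum-1 compositions:
  1: x = 0.161, y = 0.494
  2: x = 0.251, y = 0.208
  3: x = 0.589, y = 0.298
Drum-2 feed = drum-1 vapor: z₂ = (0.4944, 0.2078, 0.2978).
Drum 2:
Let ψ₂ = V/F and solve Σ zᵢ(Kᵢ−1)/(1+ψ₂(Kᵢ−1)) = 0.
g(0) = ΣzᵢKᵢ − 1 = 0.253 and g(1) = 1 − Σzᵢ/Kᵢ = -0.471, so a root lies in (0, 1).
Newton iteration, ψ₂⁰ = 0.5:
  ψ₂ = 0.500: g = -0.0576, g' = -0.595 → ψ₂ = 0.403
  ψ₂ = 0.403: g = -0.0009, g' = -0.579 → ψ₂ = 0.402
Converged at ψ₂ = 0.402.
  1: x = 0.344, y = 0.719
  2: x = 0.252, y = 0.142
  3: x = 0.404, y = 0.139

x_2 (drum 2) = 0.252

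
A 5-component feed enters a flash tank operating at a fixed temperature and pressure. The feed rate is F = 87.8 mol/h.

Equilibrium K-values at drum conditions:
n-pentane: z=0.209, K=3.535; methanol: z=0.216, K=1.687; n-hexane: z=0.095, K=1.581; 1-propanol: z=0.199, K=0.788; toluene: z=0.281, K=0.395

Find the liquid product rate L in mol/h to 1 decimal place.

L = 28.6 mol/h

Newton–Raphson from V/F = 0.5:
  V/F = 0.500: g = 0.0960, g' = -0.560 → V/F = 0.671
  V/F = 0.671: g = 0.0018, g' = -0.552 → V/F = 0.675
Converged at V/F = 0.675.
Then V = V/F·F = 0.6748·87.8 = 59.2 mol/h and L = F − V = 28.6 mol/h.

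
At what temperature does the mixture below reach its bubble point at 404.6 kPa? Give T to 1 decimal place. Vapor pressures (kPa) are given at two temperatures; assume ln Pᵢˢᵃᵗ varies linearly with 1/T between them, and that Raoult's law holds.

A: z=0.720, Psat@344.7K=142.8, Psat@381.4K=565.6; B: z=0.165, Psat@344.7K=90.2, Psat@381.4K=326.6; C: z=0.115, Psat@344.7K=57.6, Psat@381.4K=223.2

T = 376.0 K

Bubble-point temperature: ΣzᵢPᵢˢᵃᵗ(T) = P. Interpolate ln Pᵢˢᵃᵗ = aᵢ + bᵢ/T.
  T = 344.7 K: ΣzᵢPᵢˢᵃᵗ = 124.32 kPa
  T = 381.4 K: ΣzᵢPᵢˢᵃᵗ = 486.79 kPa
  T = 363.0 K: ΣzᵢPᵢˢᵃᵗ = 254.14 kPa
  T = 372.2 K: ΣzᵢPᵢˢᵃᵗ = 354.56 kPa
  T = 376.8 K: ΣzᵢPᵢˢᵃᵗ = 416.25 kPa
  T = 374.5 K: ΣzᵢPᵢˢᵃᵗ = 384.36 kPa
Interpolating between 374.5 K and 376.8 K gives T ≈ 376.0 K.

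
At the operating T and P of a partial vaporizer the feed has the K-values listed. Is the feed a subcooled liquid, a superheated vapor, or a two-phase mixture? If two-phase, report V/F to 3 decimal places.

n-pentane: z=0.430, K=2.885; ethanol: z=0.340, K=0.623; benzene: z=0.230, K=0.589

two-phase, V/F = 0.797

ΣzᵢKᵢ = 1.588; Σzᵢ/Kᵢ = 1.085.
Both exceed 1, so a two-phase solution exists.
Let ψ = V/F and solve Σ zᵢ(Kᵢ−1)/(1+ψ(Kᵢ−1)) = 0.
Iterate (Newton) starting at ψ = 0.5:
  ψ = 0.500: g = 0.1403, g' = -0.540 → ψ = 0.760
  ψ = 0.760: g = 0.0161, g' = -0.435 → ψ = 0.797
Converged at ψ = 0.797.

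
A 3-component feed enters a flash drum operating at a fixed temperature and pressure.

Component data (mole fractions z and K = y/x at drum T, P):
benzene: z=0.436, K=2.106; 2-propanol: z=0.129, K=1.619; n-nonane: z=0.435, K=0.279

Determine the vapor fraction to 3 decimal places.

ψ = 0.341

Iterate (Newton) starting at ψ = 0.62:
  ψ = 0.620: g = -0.2234, g' = -0.953 → ψ = 0.386
  ψ = 0.386: g = -0.0319, g' = -0.728 → ψ = 0.342
  ψ = 0.342: g = -0.0004, g' = -0.713 → ψ = 0.341
Converged at ψ = 0.341.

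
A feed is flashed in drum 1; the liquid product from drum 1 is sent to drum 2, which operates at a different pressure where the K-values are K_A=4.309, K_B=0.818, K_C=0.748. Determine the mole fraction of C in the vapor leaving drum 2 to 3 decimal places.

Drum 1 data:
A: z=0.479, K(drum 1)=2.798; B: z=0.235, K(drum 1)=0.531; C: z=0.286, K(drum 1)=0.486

y_C (drum 2) = 0.403

Drum 1:
Rachford–Rice: g(ψ₁) = Σ zᵢ(Kᵢ−1)/(1+ψ₁(Kᵢ−1)) = 0.
Check two-phase: ΣzᵢKᵢ = 1.604 > 1 and Σzᵢ/Kᵢ = 1.202 > 1, so g(0) = 0.604 > 0 and g(1) = -0.202 < 0.
Iterate (Newton) starting at ψ₁ = 0.5:
  ψ₁ = 0.500: g = 0.1117, g' = -0.654 → ψ₁ = 0.671
  ψ₁ = 0.671: g = 0.0053, g' = -0.604 → ψ₁ = 0.679
Converged at ψ₁ = 0.679.
Drum-1 compositions:
  A: x = 0.216, y = 0.603
  B: x = 0.345, y = 0.183
  C: x = 0.439, y = 0.214
Drum-2 feed = drum-1 liquid: z₂ = (0.2156, 0.3449, 0.4395).
Drum 2:
Let ψ₂ = V/F and solve Σ zᵢ(Kᵢ−1)/(1+ψ₂(Kᵢ−1)) = 0.
g(0) = ΣzᵢKᵢ − 1 = 0.540 and g(1) = 1 − Σzᵢ/Kᵢ = -0.059, so a root lies in (0, 1).
Newton–Raphson from ψ₂ = 0.5:
  ψ₂ = 0.500: g = 0.0730, g' = -0.385 → ψ₂ = 0.689
  ψ₂ = 0.689: g = 0.0116, g' = -0.275 → ψ₂ = 0.732
  ψ₂ = 0.732: g = 0.0004, g' = -0.259 → ψ₂ = 0.733
Converged at ψ₂ = 0.733.
  A: x = 0.063, y = 0.271
  B: x = 0.398, y = 0.326
  C: x = 0.539, y = 0.403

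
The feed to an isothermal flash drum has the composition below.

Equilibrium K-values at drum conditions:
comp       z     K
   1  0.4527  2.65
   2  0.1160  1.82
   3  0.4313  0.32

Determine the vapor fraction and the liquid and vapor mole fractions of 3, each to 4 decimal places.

Let ψ = V/F and solve Σ zᵢ(Kᵢ−1)/(1+ψ(Kᵢ−1)) = 0.
Check two-phase: ΣzᵢKᵢ = 1.5488 > 1 and Σzᵢ/Kᵢ = 1.5824 > 1, so g(0) = 0.5488 > 0 and g(1) = -0.5824 < 0.
Newton–Raphson from ψ = 0.64:
  ψ = 0.6400: g = -0.09358, g' = -0.9503 → ψ = 0.5415
  ψ = 0.5415: g = -0.00388, g' = -0.8808 → ψ = 0.5371
Converged at ψ = 0.5371.
Compositions from xᵢ = zᵢ/(1+ψ(Kᵢ−1)), yᵢ = Kᵢxᵢ:
  1: x = 0.2400, y = 0.6360
  2: x = 0.0805, y = 0.1466
  3: x = 0.6795, y = 0.2174

ψ = 0.5371, x_3 = 0.6795, y_3 = 0.2174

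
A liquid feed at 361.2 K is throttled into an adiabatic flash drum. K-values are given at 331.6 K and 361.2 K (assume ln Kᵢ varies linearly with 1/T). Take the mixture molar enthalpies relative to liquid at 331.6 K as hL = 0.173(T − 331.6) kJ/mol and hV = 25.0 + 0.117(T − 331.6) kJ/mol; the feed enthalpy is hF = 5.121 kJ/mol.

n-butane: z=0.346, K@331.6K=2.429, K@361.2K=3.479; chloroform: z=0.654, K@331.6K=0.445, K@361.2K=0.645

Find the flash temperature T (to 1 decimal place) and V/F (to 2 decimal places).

Adiabatic flash: solve Rachford–Rice at each trial T, then check hF = ψ·hV(T) + (1−ψ)·hL(T).
  T = 331.6 K: K = (2.429, 0.445), RR gives ψ = 0.166, H_out = 4.144 kJ/mol
  T = 361.2 K: K = (3.479, 0.645), RR gives ψ = 0.711, H_out = 21.713 kJ/mol
  T = 346.4 K: K = (2.929, 0.540), RR gives ψ = 0.413, H_out = 12.548 kJ/mol
  T = 339.0 K: K = (2.673, 0.491), RR gives ψ = 0.289, H_out = 8.389 kJ/mol
  T = 335.3 K: K = (2.549, 0.468), RR gives ψ = 0.228, H_out = 6.294 kJ/mol
  T = 333.5 K: K = (2.490, 0.457), RR gives ψ = 0.198, H_out = 5.257 kJ/mol
Linear interpolation between T = 331.6 (H_out = 4.144) and T = 333.5 (H_out = 5.257) on hF = 5.121 gives T ≈ 333.3 K, at which ψ = 0.19.

T = 333.3 K, V/F = 0.19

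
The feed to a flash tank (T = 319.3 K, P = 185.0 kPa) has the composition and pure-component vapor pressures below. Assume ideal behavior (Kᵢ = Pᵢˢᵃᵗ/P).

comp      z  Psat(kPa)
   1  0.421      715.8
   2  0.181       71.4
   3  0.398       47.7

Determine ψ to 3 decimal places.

Raoult's law: Kᵢ = Pᵢˢᵃᵗ/P = Pᵢˢᵃᵗ/185.0.
  K_1 = 715.8/185.0 = 3.86919, K_2 = 71.4/185.0 = 0.38595, K_3 = 47.7/185.0 = 0.25784
Rachford–Rice: g(ψ) = Σ zᵢ(Kᵢ−1)/(1+ψ(Kᵢ−1)) = 0.
Feasibility: ΣzᵢKᵢ = 1.801, Σzᵢ/Kᵢ = 2.121 — both > 1, two phases present.
Iterate (Newton) starting at ψ = 0.64:
  ψ = 0.640: g = -0.3198, g' = -1.411 → ψ = 0.413
  ψ = 0.413: g = -0.0225, g' = -1.304 → ψ = 0.396
Converged at ψ = 0.396.

ψ = 0.396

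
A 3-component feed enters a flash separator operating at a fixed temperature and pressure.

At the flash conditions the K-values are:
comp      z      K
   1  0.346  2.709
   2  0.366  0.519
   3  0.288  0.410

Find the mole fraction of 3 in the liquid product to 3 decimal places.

Iterate (Newton) starting at β = 0.5:
  β = 0.500: g = -0.1540, g' = -0.642 → β = 0.260
  β = 0.260: g = 0.0073, g' = -0.735 → β = 0.270
Converged at β = 0.270.
Compositions from xᵢ = zᵢ/(1+β(Kᵢ−1)), yᵢ = Kᵢxᵢ:
  1: x = 0.237, y = 0.641
  2: x = 0.421, y = 0.218
  3: x = 0.343, y = 0.140

x_3 = 0.343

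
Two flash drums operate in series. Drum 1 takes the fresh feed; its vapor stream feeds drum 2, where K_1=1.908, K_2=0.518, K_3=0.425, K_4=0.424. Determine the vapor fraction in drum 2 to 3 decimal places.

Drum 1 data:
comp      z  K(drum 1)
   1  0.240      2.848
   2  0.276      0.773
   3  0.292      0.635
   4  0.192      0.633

V/F (drum 2) = 0.132

Drum 1:
Iterate (Newton) starting at ψ₁ = 0.5:
  ψ₁ = 0.500: g = -0.0568, g' = -0.337 → ψ₁ = 0.331
  ψ₁ = 0.331: g = 0.0060, g' = -0.416 → ψ₁ = 0.345
  ψ₁ = 0.345: g = 0.0001, g' = -0.407 → ψ₁ = 0.346
Converged at ψ₁ = 0.346.
Drum-1 compositions:
  1: x = 0.146, y = 0.417
  2: x = 0.299, y = 0.232
  3: x = 0.334, y = 0.212
  4: x = 0.220, y = 0.139
Drum-2 feed = drum-1 vapor: z₂ = (0.4171, 0.2315, 0.2122, 0.1392).
Drum 2:
Rachford–Rice: g(ψ₂) = Σ zᵢ(Kᵢ−1)/(1+ψ₂(Kᵢ−1)) = 0.
g(0) = ΣzᵢKᵢ − 1 = 0.065 and g(1) = 1 − Σzᵢ/Kᵢ = -0.493, so a root lies in (0, 1).
Newton–Raphson from ψ₂ = 0.35:
  ψ₂ = 0.350: g = -0.1000, g' = -0.458 → ψ₂ = 0.132
Converged at ψ₂ = 0.132.
  1: x = 0.372, y = 0.710
  2: x = 0.247, y = 0.128
  3: x = 0.230, y = 0.098
  4: x = 0.151, y = 0.064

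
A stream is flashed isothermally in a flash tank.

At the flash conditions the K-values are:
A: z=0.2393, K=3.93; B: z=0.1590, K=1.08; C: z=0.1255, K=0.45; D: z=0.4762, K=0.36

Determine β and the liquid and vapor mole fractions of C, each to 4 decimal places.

β = 0.2252, x_C = 0.1432, y_C = 0.0645

Newton–Raphson from β = 0.62:
  β = 0.6200: g = -0.34894, g' = -0.8834 → β = 0.2250
  β = 0.2250: g = 0.00026, g' = -1.0628 → β = 0.2252
Converged at β = 0.2252.
Compositions from xᵢ = zᵢ/(1+β(Kᵢ−1)), yᵢ = Kᵢxᵢ:
  A: x = 0.1442, y = 0.5666
  B: x = 0.1562, y = 0.1687
  C: x = 0.1432, y = 0.0645
  D: x = 0.5564, y = 0.2003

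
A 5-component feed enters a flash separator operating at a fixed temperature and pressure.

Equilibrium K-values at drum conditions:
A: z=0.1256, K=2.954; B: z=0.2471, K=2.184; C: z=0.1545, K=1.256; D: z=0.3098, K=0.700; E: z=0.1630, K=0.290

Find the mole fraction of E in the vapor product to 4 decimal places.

Material balance + equilibrium reduce to Σ zᵢ(Kᵢ−1)/(1+β(Kᵢ−1)) = 0.
Check two-phase: ΣzᵢKᵢ = 1.3689 > 1 and Σzᵢ/Kᵢ = 1.2833 > 1, so g(0) = 0.3689 > 0 and g(1) = -0.2833 < 0.
Iterate (Newton) starting at β = 0.5:
  β = 0.5000: g = 0.05421, g' = -0.5034 → β = 0.6077
  β = 0.6077: g = -0.00064, g' = -0.5209 → β = 0.6064
Converged at β = 0.6064.
Compositions from xᵢ = zᵢ/(1+β(Kᵢ−1)), yᵢ = Kᵢxᵢ:
  A: x = 0.0575, y = 0.1698
  B: x = 0.1438, y = 0.3141
  C: x = 0.1337, y = 0.1680
  D: x = 0.3787, y = 0.2651
  E: x = 0.2863, y = 0.0830

y_E = 0.0830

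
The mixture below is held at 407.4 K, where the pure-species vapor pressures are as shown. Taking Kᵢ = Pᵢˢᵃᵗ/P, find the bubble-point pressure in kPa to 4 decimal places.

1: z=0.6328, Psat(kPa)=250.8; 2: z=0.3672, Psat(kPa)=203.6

At the bubble point ψ → 0, so ΣzᵢKᵢ = 1 with Kᵢ = Pᵢˢᵃᵗ/P ⇒ P = ΣzᵢPᵢˢᵃᵗ.
P = 0.6328·250.8 + 0.3672·203.6 = 233.4682 kPa

Pbub = 233.4682 kPa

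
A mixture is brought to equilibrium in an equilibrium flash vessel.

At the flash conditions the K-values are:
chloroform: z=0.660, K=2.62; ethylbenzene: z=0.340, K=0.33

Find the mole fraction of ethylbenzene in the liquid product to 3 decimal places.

x_ethylbenzene = 0.707

Rachford–Rice: g(ψ) = Σ zᵢ(Kᵢ−1)/(1+ψ(Kᵢ−1)) = 0.
g(0) = ΣzᵢKᵢ − 1 = 0.841 and g(1) = 1 − Σzᵢ/Kᵢ = -0.282, so a root lies in (0, 1).
Binary case is linear: z₁(K₁−1)(1+ψ(K₂−1)) + z₂(K₂−1)(1+ψ(K₁−1)) = 0
⇒ ψ = [z₁(K₁−1)+z₂(K₂−1)] / [−(K₁−1)(K₂−1)] = 0.8414/1.0854 = 0.775
Compositions from xᵢ = zᵢ/(1+ψ(Kᵢ−1)), yᵢ = Kᵢxᵢ:
  chloroform: x = 0.293, y = 0.767
  ethylbenzene: x = 0.707, y = 0.233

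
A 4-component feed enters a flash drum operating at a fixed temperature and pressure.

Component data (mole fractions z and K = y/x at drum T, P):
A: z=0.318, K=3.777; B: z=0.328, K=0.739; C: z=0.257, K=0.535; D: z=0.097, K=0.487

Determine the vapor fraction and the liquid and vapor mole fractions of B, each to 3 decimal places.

Let ψ = V/F and solve Σ zᵢ(Kᵢ−1)/(1+ψ(Kᵢ−1)) = 0.
Check two-phase: ΣzᵢKᵢ = 1.628 > 1 and Σzᵢ/Kᵢ = 1.208 > 1, so g(0) = 0.628 > 0 and g(1) = -0.208 < 0.
Iterate (Newton) starting at ψ = 0.5:
  ψ = 0.500: g = 0.0486, g' = -0.600 → ψ = 0.581
  ψ = 0.581: g = 0.0023, g' = -0.546 → ψ = 0.585
Converged at ψ = 0.585.
Compositions from xᵢ = zᵢ/(1+ψ(Kᵢ−1)), yᵢ = Kᵢxᵢ:
  A: x = 0.121, y = 0.457
  B: x = 0.387, y = 0.286
  C: x = 0.353, y = 0.189
  D: x = 0.139, y = 0.068

ψ = 0.585, x_B = 0.387, y_B = 0.286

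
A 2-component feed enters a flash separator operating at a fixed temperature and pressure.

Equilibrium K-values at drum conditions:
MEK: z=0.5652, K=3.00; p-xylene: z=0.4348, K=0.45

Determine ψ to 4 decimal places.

Newton–Raphson from ψ = 0.5:
  ψ = 0.5000: g = 0.23535, g' = -0.8154 → ψ = 0.7886
  ψ = 0.7886: g = 0.01629, g' = -0.7506 → ψ = 0.8103
  ψ = 0.8103: g = -0.00007, g' = -0.7572 → ψ = 0.8102
Converged at ψ = 0.8102.

ψ = 0.8102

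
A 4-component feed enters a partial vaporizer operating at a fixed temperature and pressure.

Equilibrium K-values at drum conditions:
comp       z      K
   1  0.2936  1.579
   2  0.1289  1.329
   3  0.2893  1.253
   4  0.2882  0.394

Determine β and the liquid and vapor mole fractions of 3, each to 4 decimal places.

Rachford–Rice: g(β) = Σ zᵢ(Kᵢ−1)/(1+β(Kᵢ−1)) = 0.
Check two-phase: ΣzᵢKᵢ = 1.1109 > 1 and Σzᵢ/Kᵢ = 1.2453 > 1, so g(0) = 0.1109 > 0 and g(1) = -0.2453 < 0.
Newton iteration, β⁰ = 0.5:
  β = 0.5000: g = -0.01735, g' = -0.3019 → β = 0.4425
  β = 0.4425: g = -0.00048, g' = -0.2856 → β = 0.4408
Converged at β = 0.4408.
Compositions from xᵢ = zᵢ/(1+β(Kᵢ−1)), yᵢ = Kᵢxᵢ:
  1: x = 0.2339, y = 0.3693
  2: x = 0.1126, y = 0.1496
  3: x = 0.2603, y = 0.3261
  4: x = 0.3933, y = 0.1549

β = 0.4408, x_3 = 0.2603, y_3 = 0.3261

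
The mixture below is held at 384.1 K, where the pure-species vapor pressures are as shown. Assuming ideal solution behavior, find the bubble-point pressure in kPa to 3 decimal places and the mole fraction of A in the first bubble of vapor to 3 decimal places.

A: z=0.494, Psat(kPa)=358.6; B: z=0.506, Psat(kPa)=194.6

Pbub = 275.616 kPa, y_A = 0.643

At the bubble point ψ → 0, so ΣzᵢKᵢ = 1 with Kᵢ = Pᵢˢᵃᵗ/P ⇒ P = ΣzᵢPᵢˢᵃᵗ.
P = 0.494·358.6 + 0.506·194.6 = 275.616 kPa
yᵢ = zᵢPᵢˢᵃᵗ/P ⇒ y_A = 0.494·358.6/275.616 = 0.643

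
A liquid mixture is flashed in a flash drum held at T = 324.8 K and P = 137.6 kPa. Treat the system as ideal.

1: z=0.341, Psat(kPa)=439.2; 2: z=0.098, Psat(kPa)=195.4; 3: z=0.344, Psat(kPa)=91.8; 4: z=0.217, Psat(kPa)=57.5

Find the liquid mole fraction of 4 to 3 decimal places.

x_4 = 0.344

Raoult's law: Kᵢ = Pᵢˢᵃᵗ/P = Pᵢˢᵃᵗ/137.6.
  K_1 = 439.2/137.6 = 3.19186, K_2 = 195.4/137.6 = 1.42006, K_3 = 91.8/137.6 = 0.66715, K_4 = 57.5/137.6 = 0.41788
Rachford–Rice: g(β) = Σ zᵢ(Kᵢ−1)/(1+β(Kᵢ−1)) = 0.
g(0) = ΣzᵢKᵢ − 1 = 0.548 and g(1) = 1 − Σzᵢ/Kᵢ = -0.211, so a root lies in (0, 1).
Newton iteration, β⁰ = 0.5:
  β = 0.500: g = 0.0751, g' = -0.586 → β = 0.628
  β = 0.628: g = 0.0031, g' = -0.544 → β = 0.634
Converged at β = 0.634.
Compositions from xᵢ = zᵢ/(1+β(Kᵢ−1)), yᵢ = Kᵢxᵢ:
  1: x = 0.143, y = 0.456
  2: x = 0.077, y = 0.110
  3: x = 0.436, y = 0.291
  4: x = 0.344, y = 0.144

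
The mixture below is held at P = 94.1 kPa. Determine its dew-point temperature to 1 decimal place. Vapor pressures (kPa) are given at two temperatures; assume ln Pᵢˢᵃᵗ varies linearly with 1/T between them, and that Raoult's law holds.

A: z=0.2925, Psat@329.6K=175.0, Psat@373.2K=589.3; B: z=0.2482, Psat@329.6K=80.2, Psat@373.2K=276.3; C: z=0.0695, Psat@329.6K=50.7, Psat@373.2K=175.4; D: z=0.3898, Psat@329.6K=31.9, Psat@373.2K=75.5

Dew-point temperature: Σzᵢ·P/Pᵢˢᵃᵗ(T) = 1. Interpolate ln Pᵢˢᵃᵗ = aᵢ + bᵢ/T.
  T = 329.6 K: ΣzᵢP/Pᵢˢᵃᵗ = 1.7273
  T = 373.2 K: ΣzᵢP/Pᵢˢᵃᵗ = 0.6544
  T = 351.4 K: ΣzᵢP/Pᵢˢᵃᵗ = 1.0280
  T = 362.3 K: ΣzᵢP/Pᵢˢᵃᵗ = 0.8140
  T = 356.9 K: ΣzᵢP/Pᵢˢᵃᵗ = 0.9120
  T = 354.1 K: ΣzᵢP/Pᵢˢᵃᵗ = 0.9688
Interpolating between 351.4 K and 354.1 K gives T ≈ 352.7 K.

T = 352.7 K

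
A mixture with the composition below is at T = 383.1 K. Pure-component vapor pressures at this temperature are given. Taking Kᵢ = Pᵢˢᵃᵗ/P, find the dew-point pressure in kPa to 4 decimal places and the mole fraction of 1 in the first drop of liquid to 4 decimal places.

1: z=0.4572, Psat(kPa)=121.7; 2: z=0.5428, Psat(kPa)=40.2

Pdew = 57.9399 kPa, x_1 = 0.2177

At the dew point ψ → 1, so Σzᵢ/Kᵢ = 1 with Kᵢ = Pᵢˢᵃᵗ/P ⇒ 1/P = Σzᵢ/Pᵢˢᵃᵗ.
1/P = 0.4572/121.7 + 0.5428/40.2 = 0.0172593 ⇒ P = 57.9399 kPa
xᵢ = zᵢP/Pᵢˢᵃᵗ ⇒ x_1 = 0.4572·57.9399/121.7 = 0.2177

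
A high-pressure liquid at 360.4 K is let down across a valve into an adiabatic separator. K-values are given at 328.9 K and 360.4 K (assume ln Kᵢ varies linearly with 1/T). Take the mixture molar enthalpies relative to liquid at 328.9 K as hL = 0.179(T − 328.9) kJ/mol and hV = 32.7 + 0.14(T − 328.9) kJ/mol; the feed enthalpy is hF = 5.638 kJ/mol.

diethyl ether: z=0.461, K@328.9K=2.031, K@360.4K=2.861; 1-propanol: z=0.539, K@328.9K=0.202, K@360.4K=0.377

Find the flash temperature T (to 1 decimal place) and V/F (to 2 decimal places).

Adiabatic flash: solve Rachford–Rice at each trial T, then check hF = ψ·hV(T) + (1−ψ)·hL(T).
  T = 328.9 K: K = (2.031, 0.202), RR gives ψ = 0.055, H_out = 1.795 kJ/mol
  T = 360.4 K: K = (2.861, 0.377), RR gives ψ = 0.450, H_out = 19.811 kJ/mol
  T = 344.6 K: K = (2.428, 0.280), RR gives ψ = 0.263, H_out = 11.235 kJ/mol
  T = 336.8 K: K = (2.227, 0.239), RR gives ψ = 0.166, H_out = 6.798 kJ/mol
  T = 332.9 K: K = (2.129, 0.220), RR gives ψ = 0.114, H_out = 4.415 kJ/mol
  T = 334.9 K: K = (2.179, 0.230), RR gives ψ = 0.141, H_out = 5.655 kJ/mol
Linear interpolation between T = 332.9 (H_out = 4.415) and T = 334.9 (H_out = 5.655) on hF = 5.638 gives T ≈ 334.9 K, at which ψ = 0.14.

T = 334.9 K, V/F = 0.14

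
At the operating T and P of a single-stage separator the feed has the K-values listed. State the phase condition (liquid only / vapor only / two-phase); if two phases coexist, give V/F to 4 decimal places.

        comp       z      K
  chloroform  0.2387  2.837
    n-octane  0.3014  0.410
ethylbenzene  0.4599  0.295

ΣzᵢKᵢ = 0.9364; Σzᵢ/Kᵢ = 2.3782.
Since ΣzᵢKᵢ < 1 the mixture is below its bubble point — single liquid phase.

liquid only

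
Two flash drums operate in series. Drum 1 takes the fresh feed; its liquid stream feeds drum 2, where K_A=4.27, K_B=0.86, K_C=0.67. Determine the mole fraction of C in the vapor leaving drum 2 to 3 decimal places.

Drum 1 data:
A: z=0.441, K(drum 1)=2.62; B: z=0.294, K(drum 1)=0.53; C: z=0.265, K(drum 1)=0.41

y_C (drum 2) = 0.337

Drum 1:
Material balance + equilibrium reduce to Σ zᵢ(Kᵢ−1)/(1+ψ₁(Kᵢ−1)) = 0.
Feasibility: ΣzᵢKᵢ = 1.420, Σzᵢ/Kᵢ = 1.369 — both > 1, two phases present.
Newton–Raphson from ψ₁ = 0.5:
  ψ₁ = 0.500: g = -0.0077, g' = -0.650 → ψ₁ = 0.488
Converged at ψ₁ = 0.488.
Drum-1 compositions:
  A: x = 0.246, y = 0.645
  B: x = 0.382, y = 0.202
  C: x = 0.372, y = 0.153
Drum-2 feed = drum-1 liquid: z₂ = (0.2463, 0.3815, 0.3722).
Drum 2:
Newton iteration, ψ₂⁰ = 0.64:
  ψ₂ = 0.640: g = 0.0460, g' = -0.349 → ψ₂ = 0.772
  ψ₂ = 0.772: g = 0.0039, g' = -0.295 → ψ₂ = 0.785
Converged at ψ₂ = 0.785.
  A: x = 0.069, y = 0.295
  B: x = 0.429, y = 0.369
  C: x = 0.502, y = 0.337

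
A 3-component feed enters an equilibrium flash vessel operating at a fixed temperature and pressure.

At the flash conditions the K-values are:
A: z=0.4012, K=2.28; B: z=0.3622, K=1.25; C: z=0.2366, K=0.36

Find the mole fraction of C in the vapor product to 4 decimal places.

Material balance + equilibrium reduce to Σ zᵢ(Kᵢ−1)/(1+V/F(Kᵢ−1)) = 0.
Check two-phase: ΣzᵢKᵢ = 1.4527 > 1 and Σzᵢ/Kᵢ = 1.1229 > 1, so g(0) = 0.4527 > 0 and g(1) = -0.1229 < 0.
Newton iteration, V/F⁰ = 0.42:
  V/F = 0.4200: g = 0.20884, g' = -0.4778 → V/F = 0.8571
  V/F = 0.8571: g = -0.01594, g' = -0.6403 → V/F = 0.8322
  V/F = 0.8322: g = -0.00034, g' = -0.6132 → V/F = 0.8316
Converged at V/F = 0.8316.
Compositions from xᵢ = zᵢ/(1+V/F(Kᵢ−1)), yᵢ = Kᵢxᵢ:
  A: x = 0.1943, y = 0.4431
  B: x = 0.2999, y = 0.3748
  C: x = 0.5058, y = 0.1821

y_C = 0.1821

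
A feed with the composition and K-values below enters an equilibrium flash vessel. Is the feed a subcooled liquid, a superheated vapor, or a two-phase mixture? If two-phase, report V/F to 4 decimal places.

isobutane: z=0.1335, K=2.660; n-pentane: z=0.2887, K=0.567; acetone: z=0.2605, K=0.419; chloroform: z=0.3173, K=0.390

ΣzᵢKᵢ = 0.7517; Σzᵢ/Kᵢ = 1.9947.
Since ΣzᵢKᵢ < 1 the mixture is below its bubble point — single liquid phase.

subcooled liquid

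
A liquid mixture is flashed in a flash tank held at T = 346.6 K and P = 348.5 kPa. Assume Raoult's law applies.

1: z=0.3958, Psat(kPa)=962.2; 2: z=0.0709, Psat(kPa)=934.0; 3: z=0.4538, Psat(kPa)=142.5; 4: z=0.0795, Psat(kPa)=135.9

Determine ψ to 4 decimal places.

ψ = 0.4807

Raoult's law: Kᵢ = Pᵢˢᵃᵗ/P = Pᵢˢᵃᵗ/348.5.
  K_1 = 962.2/348.5 = 2.760976, K_2 = 934.0/348.5 = 2.680057, K_3 = 142.5/348.5 = 0.408895, K_4 = 135.9/348.5 = 0.389957
Newton iteration, ψ⁰ = 0.5:
  ψ = 0.5000: g = -0.01519, g' = -0.7870 → ψ = 0.4807
Converged at ψ = 0.4807.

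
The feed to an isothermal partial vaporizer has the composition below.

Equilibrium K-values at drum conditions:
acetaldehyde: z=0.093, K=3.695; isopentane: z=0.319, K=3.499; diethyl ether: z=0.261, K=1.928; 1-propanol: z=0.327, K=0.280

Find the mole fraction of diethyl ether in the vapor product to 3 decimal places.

y_diethyl ether = 0.298

Rachford–Rice: g(ψ) = Σ zᵢ(Kᵢ−1)/(1+ψ(Kᵢ−1)) = 0.
g(0) = ΣzᵢKᵢ − 1 = 1.055 and g(1) = 1 − Σzᵢ/Kᵢ = -0.420, so a root lies in (0, 1).
Iterate (Newton) starting at ψ = 0.67:
  ψ = 0.670: g = 0.0819, g' = -1.083 → ψ = 0.746
  ψ = 0.746: g = -0.0035, g' = -1.186 → ψ = 0.743
Converged at ψ = 0.743.
Compositions from xᵢ = zᵢ/(1+ψ(Kᵢ−1)), yᵢ = Kᵢxᵢ:
  acetaldehyde: x = 0.031, y = 0.114
  isopentane: x = 0.112, y = 0.391
  diethyl ether: x = 0.155, y = 0.298
  1-propanol: x = 0.703, y = 0.197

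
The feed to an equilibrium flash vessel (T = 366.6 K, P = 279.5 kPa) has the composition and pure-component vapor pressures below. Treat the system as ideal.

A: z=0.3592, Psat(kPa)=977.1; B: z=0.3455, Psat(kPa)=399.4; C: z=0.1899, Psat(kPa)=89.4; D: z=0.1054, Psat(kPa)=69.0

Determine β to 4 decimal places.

Raoult's law: Kᵢ = Pᵢˢᵃᵗ/P = Pᵢˢᵃᵗ/279.5.
  K_A = 977.1/279.5 = 3.495886, K_B = 399.4/279.5 = 1.428980, K_C = 89.4/279.5 = 0.319857, K_D = 69.0/279.5 = 0.246869
Newton iteration, β⁰ = 0.64:
  β = 0.6400: g = 0.07949, g' = -0.8691 → β = 0.7315
  β = 0.7315: g = -0.00369, g' = -0.9614 → β = 0.7276
Converged at β = 0.7276.

β = 0.7276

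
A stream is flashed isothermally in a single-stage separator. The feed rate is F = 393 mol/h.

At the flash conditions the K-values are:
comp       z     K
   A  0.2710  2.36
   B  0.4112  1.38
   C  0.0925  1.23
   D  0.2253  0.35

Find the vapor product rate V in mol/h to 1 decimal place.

Material balance + equilibrium reduce to Σ zᵢ(Kᵢ−1)/(1+V/F(Kᵢ−1)) = 0.
Check two-phase: ΣzᵢKᵢ = 1.3996 > 1 and Σzᵢ/Kᵢ = 1.1317 > 1, so g(0) = 0.3996 > 0 and g(1) = -0.1317 < 0.
Iterate (Newton) starting at V/F = 0.32:
  V/F = 0.3200: g = 0.23103, g' = -0.4465 → V/F = 0.8374
  V/F = 0.8374: g = -0.01266, g' = -0.6055 → V/F = 0.8165
  V/F = 0.8165: g = -0.00024, g' = -0.5828 → V/F = 0.8160
Converged at V/F = 0.8160.
Then V = V/F·F = 0.8160·393 = 320.7 mol/h and L = F − V = 72.3 mol/h.

V = 320.7 mol/h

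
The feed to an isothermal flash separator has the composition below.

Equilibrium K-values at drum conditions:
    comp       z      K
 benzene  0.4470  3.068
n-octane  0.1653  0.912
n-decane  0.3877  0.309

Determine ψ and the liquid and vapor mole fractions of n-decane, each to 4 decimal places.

Material balance + equilibrium reduce to Σ zᵢ(Kᵢ−1)/(1+ψ(Kᵢ−1)) = 0.
Check two-phase: ΣzᵢKᵢ = 1.6419 > 1 and Σzᵢ/Kᵢ = 1.5816 > 1, so g(0) = 0.6419 > 0 and g(1) = -0.5816 < 0.
Newton iteration, ψ⁰ = 0.39:
  ψ = 0.3900: g = 0.12991, g' = -0.9340 → ψ = 0.5291
  ψ = 0.5291: g = 0.00388, g' = -0.8973 → ψ = 0.5334
Converged at ψ = 0.5334.
Compositions from xᵢ = zᵢ/(1+ψ(Kᵢ−1)), yᵢ = Kᵢxᵢ:
  benzene: x = 0.2125, y = 0.6521
  n-octane: x = 0.1734, y = 0.1582
  n-decane: x = 0.6140, y = 0.1897

ψ = 0.5334, x_n-decane = 0.6140, y_n-decane = 0.1897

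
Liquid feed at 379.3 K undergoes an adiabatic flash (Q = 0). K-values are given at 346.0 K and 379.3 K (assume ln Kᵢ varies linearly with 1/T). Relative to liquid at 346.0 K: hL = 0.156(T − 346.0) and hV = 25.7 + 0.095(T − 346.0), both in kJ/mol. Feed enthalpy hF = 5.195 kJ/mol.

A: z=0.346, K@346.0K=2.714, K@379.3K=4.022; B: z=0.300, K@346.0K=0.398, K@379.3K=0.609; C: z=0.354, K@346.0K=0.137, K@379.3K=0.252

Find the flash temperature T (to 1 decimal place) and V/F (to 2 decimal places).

Adiabatic flash: solve Rachford–Rice at each trial T, then check hF = ψ·hV(T) + (1−ψ)·hL(T).
  T = 346.0 K: K = (2.714, 0.398, 0.137), RR gives ψ = 0.083, H_out = 2.133 kJ/mol
  T = 379.3 K: K = (4.022, 0.609, 0.252), RR gives ψ = 0.362, H_out = 13.754 kJ/mol
  T = 362.6 K: K = (3.332, 0.497, 0.188), RR gives ψ = 0.231, H_out = 8.290 kJ/mol
  T = 354.3 K: K = (3.014, 0.446, 0.161), RR gives ψ = 0.161, H_out = 5.360 kJ/mol
  T = 350.1 K: K = (2.860, 0.421, 0.149), RR gives ψ = 0.123, H_out = 3.774 kJ/mol
  T = 352.2 K: K = (2.937, 0.433, 0.155), RR gives ψ = 0.143, H_out = 4.578 kJ/mol
Linear interpolation between T = 352.2 (H_out = 4.578) and T = 354.3 (H_out = 5.360) on hF = 5.195 gives T ≈ 353.9 K, at which ψ = 0.16.

T = 353.9 K, V/F = 0.16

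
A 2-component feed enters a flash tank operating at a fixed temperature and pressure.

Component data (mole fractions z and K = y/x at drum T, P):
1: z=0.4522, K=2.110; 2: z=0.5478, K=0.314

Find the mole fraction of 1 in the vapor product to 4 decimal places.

Binary case is linear: z₁(K₁−1)(1+ψ(K₂−1)) + z₂(K₂−1)(1+ψ(K₁−1)) = 0
⇒ ψ = [z₁(K₁−1)+z₂(K₂−1)] / [−(K₁−1)(K₂−1)] = 0.12615/0.76146 = 0.1657
Compositions from xᵢ = zᵢ/(1+ψ(Kᵢ−1)), yᵢ = Kᵢxᵢ:
  1: x = 0.3820, y = 0.8059
  2: x = 0.6180, y = 0.1941

y_1 = 0.8059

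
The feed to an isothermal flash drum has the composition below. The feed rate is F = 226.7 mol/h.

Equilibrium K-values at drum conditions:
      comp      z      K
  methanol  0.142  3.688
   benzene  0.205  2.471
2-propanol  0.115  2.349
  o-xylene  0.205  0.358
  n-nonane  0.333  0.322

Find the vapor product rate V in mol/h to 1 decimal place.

Iterate (Newton) starting at ψ = 0.5:
  ψ = 0.500: g = -0.1062, g' = -0.942 → ψ = 0.387
Converged at ψ = 0.387.
Then V = ψ·F = 0.3870·226.7 = 87.7 mol/h and L = F − V = 139.0 mol/h.

V = 87.7 mol/h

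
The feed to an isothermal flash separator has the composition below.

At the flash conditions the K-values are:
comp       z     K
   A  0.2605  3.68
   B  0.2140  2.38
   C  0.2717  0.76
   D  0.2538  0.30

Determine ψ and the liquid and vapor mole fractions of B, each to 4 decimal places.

ψ = 0.6588, x_B = 0.1121, y_B = 0.2668

Iterate (Newton) starting at ψ = 0.5:
  ψ = 0.5000: g = 0.12567, g' = -0.7989 → ψ = 0.6573
  ψ = 0.6573: g = 0.00117, g' = -0.8061 → ψ = 0.6588
Converged at ψ = 0.6588.
Compositions from xᵢ = zᵢ/(1+ψ(Kᵢ−1)), yᵢ = Kᵢxᵢ:
  A: x = 0.0942, y = 0.3466
  B: x = 0.1121, y = 0.2668
  C: x = 0.3227, y = 0.2453
  D: x = 0.4710, y = 0.1413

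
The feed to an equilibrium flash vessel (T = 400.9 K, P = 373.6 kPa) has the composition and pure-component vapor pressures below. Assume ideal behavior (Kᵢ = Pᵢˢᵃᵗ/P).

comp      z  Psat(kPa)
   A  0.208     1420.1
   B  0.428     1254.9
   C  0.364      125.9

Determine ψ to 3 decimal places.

Raoult's law: Kᵢ = Pᵢˢᵃᵗ/P = Pᵢˢᵃᵗ/373.6.
  K_A = 1420.1/373.6 = 3.80112, K_B = 1254.9/373.6 = 3.35894, K_C = 125.9/373.6 = 0.33699
Rachford–Rice: g(ψ) = Σ zᵢ(Kᵢ−1)/(1+ψ(Kᵢ−1)) = 0.
g(0) = ΣzᵢKᵢ − 1 = 1.351 and g(1) = 1 − Σzᵢ/Kᵢ = -0.262, so a root lies in (0, 1).
Iterate (Newton) starting at ψ = 0.5:
  ψ = 0.500: g = 0.3449, g' = -1.143 → ψ = 0.802
  ψ = 0.802: g = 0.0134, g' = -1.169 → ψ = 0.813
Converged at ψ = 0.813.

ψ = 0.813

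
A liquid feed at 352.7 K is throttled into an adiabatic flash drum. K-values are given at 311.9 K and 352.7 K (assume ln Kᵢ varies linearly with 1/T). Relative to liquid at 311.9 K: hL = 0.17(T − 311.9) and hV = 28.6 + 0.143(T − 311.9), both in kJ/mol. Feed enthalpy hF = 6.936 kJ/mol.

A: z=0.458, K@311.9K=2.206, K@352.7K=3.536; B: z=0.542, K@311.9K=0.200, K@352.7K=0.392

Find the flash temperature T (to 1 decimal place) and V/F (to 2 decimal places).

Adiabatic flash: solve Rachford–Rice at each trial T, then check hF = ψ·hV(T) + (1−ψ)·hL(T).
  T = 311.9 K: K = (2.206, 0.200), RR gives ψ = 0.123, H_out = 3.520 kJ/mol
  T = 352.7 K: K = (3.536, 0.392), RR gives ψ = 0.540, H_out = 21.773 kJ/mol
  T = 332.3 K: K = (2.834, 0.286), RR gives ψ = 0.346, H_out = 13.166 kJ/mol
  T = 322.1 K: K = (2.510, 0.240), RR gives ψ = 0.244, H_out = 8.648 kJ/mol
  T = 317.0 K: K = (2.356, 0.220), RR gives ψ = 0.187, H_out = 6.192 kJ/mol
  T = 319.6 K: K = (2.434, 0.230), RR gives ψ = 0.217, H_out = 7.466 kJ/mol
  T = 318.3 K: K = (2.395, 0.225), RR gives ψ = 0.202, H_out = 6.835 kJ/mol
Linear interpolation between T = 318.3 (H_out = 6.835) and T = 319.6 (H_out = 7.466) on hF = 6.936 gives T ≈ 318.5 K, at which ψ = 0.20.

T = 318.5 K, V/F = 0.20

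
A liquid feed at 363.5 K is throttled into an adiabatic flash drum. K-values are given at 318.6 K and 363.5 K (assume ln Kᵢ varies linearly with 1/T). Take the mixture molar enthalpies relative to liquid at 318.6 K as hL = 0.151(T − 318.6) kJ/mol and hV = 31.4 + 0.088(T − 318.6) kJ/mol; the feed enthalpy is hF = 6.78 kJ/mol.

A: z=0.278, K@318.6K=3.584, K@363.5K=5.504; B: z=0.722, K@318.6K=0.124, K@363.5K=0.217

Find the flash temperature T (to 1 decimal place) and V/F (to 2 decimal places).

Adiabatic flash: solve Rachford–Rice at each trial T, then check hF = ψ·hV(T) + (1−ψ)·hL(T).
  T = 318.6 K: K = (3.584, 0.124), RR gives ψ = 0.038, H_out = 1.191 kJ/mol
  T = 363.5 K: K = (5.504, 0.217), RR gives ψ = 0.195, H_out = 12.344 kJ/mol
  T = 341.1 K: K = (4.507, 0.167), RR gives ψ = 0.128, H_out = 7.233 kJ/mol
  T = 329.9 K: K = (4.037, 0.145), RR gives ψ = 0.087, H_out = 4.386 kJ/mol
  T = 335.5 K: K = (4.269, 0.156), RR gives ψ = 0.108, H_out = 5.842 kJ/mol
  T = 338.3 K: K = (4.387, 0.161), RR gives ψ = 0.118, H_out = 6.545 kJ/mol
  T = 339.7 K: K = (4.447, 0.164), RR gives ψ = 0.123, H_out = 6.891 kJ/mol
Linear interpolation between T = 338.3 (H_out = 6.545) and T = 339.7 (H_out = 6.891) on hF = 6.78 gives T ≈ 339.3 K, at which ψ = 0.12.

T = 339.3 K, V/F = 0.12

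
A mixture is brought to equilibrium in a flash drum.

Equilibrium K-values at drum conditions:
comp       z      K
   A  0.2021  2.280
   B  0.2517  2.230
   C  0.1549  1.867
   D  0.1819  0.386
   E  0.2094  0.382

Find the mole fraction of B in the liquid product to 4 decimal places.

Rachford–Rice: g(ψ) = Σ zᵢ(Kᵢ−1)/(1+ψ(Kᵢ−1)) = 0.
Feasibility: ΣzᵢKᵢ = 1.4615, Σzᵢ/Kᵢ = 1.3039 — both > 1, two phases present.
Newton–Raphson from ψ = 0.5:
  ψ = 0.5000: g = 0.09468, g' = -0.6361 → ψ = 0.6489
  ψ = 0.6489: g = -0.00224, g' = -0.6766 → ψ = 0.6455
Converged at ψ = 0.6455.
Compositions from xᵢ = zᵢ/(1+ψ(Kᵢ−1)), yᵢ = Kᵢxᵢ:
  A: x = 0.1107, y = 0.2523
  B: x = 0.1403, y = 0.3129
  C: x = 0.0993, y = 0.1854
  D: x = 0.3013, y = 0.1163
  E: x = 0.3484, y = 0.1331

x_B = 0.1403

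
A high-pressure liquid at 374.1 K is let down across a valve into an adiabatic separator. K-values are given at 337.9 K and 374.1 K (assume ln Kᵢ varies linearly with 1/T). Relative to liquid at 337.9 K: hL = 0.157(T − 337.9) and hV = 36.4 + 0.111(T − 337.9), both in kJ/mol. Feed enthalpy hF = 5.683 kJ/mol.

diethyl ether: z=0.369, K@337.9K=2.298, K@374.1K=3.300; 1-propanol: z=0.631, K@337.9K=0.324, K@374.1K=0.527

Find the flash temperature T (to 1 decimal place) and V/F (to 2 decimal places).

T = 343.6 K, V/F = 0.13

Adiabatic flash: solve Rachford–Rice at each trial T, then check hF = ψ·hV(T) + (1−ψ)·hL(T).
  T = 337.9 K: K = (2.298, 0.324), RR gives ψ = 0.060, H_out = 2.174 kJ/mol
  T = 374.1 K: K = (3.300, 0.527), RR gives ψ = 0.506, H_out = 23.252 kJ/mol
  T = 356.0 K: K = (2.779, 0.418), RR gives ψ = 0.280, H_out = 12.792 kJ/mol
  T = 346.9 K: K = (2.532, 0.369), RR gives ψ = 0.173, H_out = 7.641 kJ/mol
  T = 342.4 K: K = (2.414, 0.346), RR gives ψ = 0.118, H_out = 4.978 kJ/mol
  T = 344.6 K: K = (2.471, 0.357), RR gives ψ = 0.145, H_out = 6.294 kJ/mol
Linear interpolation between T = 342.4 (H_out = 4.978) and T = 344.6 (H_out = 6.294) on hF = 5.683 gives T ≈ 343.6 K, at which ψ = 0.13.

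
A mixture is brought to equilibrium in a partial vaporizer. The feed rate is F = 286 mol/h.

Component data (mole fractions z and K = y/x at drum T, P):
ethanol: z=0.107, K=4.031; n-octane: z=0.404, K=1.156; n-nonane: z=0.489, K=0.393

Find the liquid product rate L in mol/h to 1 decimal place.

Rachford–Rice: g(V/F) = Σ zᵢ(Kᵢ−1)/(1+V/F(Kᵢ−1)) = 0.
Check two-phase: ΣzᵢKᵢ = 1.091 > 1 and Σzᵢ/Kᵢ = 1.620 > 1, so g(0) = 0.091 > 0 and g(1) = -0.620 < 0.
Newton iteration, V/F⁰ = 0.5:
  V/F = 0.500: g = -0.2388, g' = -0.535 → V/F = 0.054
  V/F = 0.054: g = 0.0344, g' = -0.929 → V/F = 0.091
  V/F = 0.091: g = 0.0022, g' = -0.815 → V/F = 0.094
Converged at V/F = 0.094.
Then V = V/F·F = 0.0937·286 = 26.8 mol/h and L = F − V = 259.2 mol/h.

L = 259.2 mol/h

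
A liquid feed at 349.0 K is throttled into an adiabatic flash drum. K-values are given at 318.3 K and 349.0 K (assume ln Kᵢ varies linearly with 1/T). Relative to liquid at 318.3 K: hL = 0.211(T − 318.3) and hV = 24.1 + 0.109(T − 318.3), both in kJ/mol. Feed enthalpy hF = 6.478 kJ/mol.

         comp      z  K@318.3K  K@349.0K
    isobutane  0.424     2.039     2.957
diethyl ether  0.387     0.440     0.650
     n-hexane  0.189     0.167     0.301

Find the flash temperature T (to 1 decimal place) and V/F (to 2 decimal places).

T = 325.0 K, V/F = 0.22

Adiabatic flash: solve Rachford–Rice at each trial T, then check hF = ψ·hV(T) + (1−ψ)·hL(T).
  T = 318.3 K: K = (2.039, 0.440, 0.167), RR gives ψ = 0.097, H_out = 2.329 kJ/mol
  T = 349.0 K: K = (2.957, 0.650, 0.301), RR gives ψ = 0.575, H_out = 18.533 kJ/mol
  T = 333.6 K: K = (2.475, 0.539, 0.227), RR gives ψ = 0.349, H_out = 11.106 kJ/mol
  T = 326.0 K: K = (2.253, 0.489, 0.196), RR gives ψ = 0.232, H_out = 7.039 kJ/mol
  T = 322.1 K: K = (2.143, 0.464, 0.181), RR gives ψ = 0.166, H_out = 4.750 kJ/mol
  T = 324.1 K: K = (2.199, 0.476, 0.188), RR gives ψ = 0.201, H_out = 5.945 kJ/mol
Linear interpolation between T = 324.1 (H_out = 5.945) and T = 326.0 (H_out = 7.039) on hF = 6.478 gives T ≈ 325.0 K, at which ψ = 0.22.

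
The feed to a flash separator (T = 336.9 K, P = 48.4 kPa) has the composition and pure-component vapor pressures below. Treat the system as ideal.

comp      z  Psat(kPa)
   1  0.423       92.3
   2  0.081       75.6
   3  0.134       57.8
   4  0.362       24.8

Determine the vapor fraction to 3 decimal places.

Raoult's law: Kᵢ = Pᵢˢᵃᵗ/P = Pᵢˢᵃᵗ/48.4.
  K_1 = 92.3/48.4 = 1.90702, K_2 = 75.6/48.4 = 1.56198, K_3 = 57.8/48.4 = 1.19421, K_4 = 24.8/48.4 = 0.51240
Material balance + equilibrium reduce to Σ zᵢ(Kᵢ−1)/(1+ψ(Kᵢ−1)) = 0.
Feasibility: ΣzᵢKᵢ = 1.279, Σzᵢ/Kᵢ = 1.092 — both > 1, two phases present.
Newton–Raphson from ψ = 0.5:
  ψ = 0.500: g = 0.0898, g' = -0.335 → ψ = 0.768
  ψ = 0.768: g = -0.0016, g' = -0.357 → ψ = 0.764
Converged at ψ = 0.764.

ψ = 0.764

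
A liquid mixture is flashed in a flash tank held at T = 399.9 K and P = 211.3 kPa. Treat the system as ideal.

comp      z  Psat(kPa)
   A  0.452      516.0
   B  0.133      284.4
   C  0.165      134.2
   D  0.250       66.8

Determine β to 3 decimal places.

β = 0.631

Raoult's law: Kᵢ = Pᵢˢᵃᵗ/P = Pᵢˢᵃᵗ/211.3.
  K_A = 516.0/211.3 = 2.44203, K_B = 284.4/211.3 = 1.34595, K_C = 134.2/211.3 = 0.63512, K_D = 66.8/211.3 = 0.31614
Rachford–Rice: g(β) = Σ zᵢ(Kᵢ−1)/(1+β(Kᵢ−1)) = 0.
Check two-phase: ΣzᵢKᵢ = 1.467 > 1 and Σzᵢ/Kᵢ = 1.334 > 1, so g(0) = 0.467 > 0 and g(1) = -0.334 < 0.
Newton–Raphson from β = 0.58:
  β = 0.580: g = 0.0335, g' = -0.646 → β = 0.632
  β = 0.632: g = -0.0005, g' = -0.668 → β = 0.631
Converged at β = 0.631.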